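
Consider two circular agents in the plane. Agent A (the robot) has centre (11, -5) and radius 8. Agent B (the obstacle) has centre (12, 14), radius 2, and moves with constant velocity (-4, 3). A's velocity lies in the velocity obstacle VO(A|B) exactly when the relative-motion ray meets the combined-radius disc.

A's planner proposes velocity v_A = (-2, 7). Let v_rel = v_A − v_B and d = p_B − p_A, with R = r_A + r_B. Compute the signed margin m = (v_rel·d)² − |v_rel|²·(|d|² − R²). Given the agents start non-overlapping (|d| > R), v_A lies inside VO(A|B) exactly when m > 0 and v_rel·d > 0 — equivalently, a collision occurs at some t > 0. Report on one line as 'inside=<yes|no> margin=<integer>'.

d = (1, 19),  |d|² = 362;  R = 8+2 = 10,  c = 362−10² = 262
v_rel = (2, 4),  |v_rel|² = 20;  v_rel·d = (2)·(1) + (4)·(19) = 78
20·t² − 156·t + 262 = 0  ⇒  m = 78² − 20·262 = 844
m = 844 > 0,  v_rel·d = 78 > 0  ⇒  inside

inside=yes margin=844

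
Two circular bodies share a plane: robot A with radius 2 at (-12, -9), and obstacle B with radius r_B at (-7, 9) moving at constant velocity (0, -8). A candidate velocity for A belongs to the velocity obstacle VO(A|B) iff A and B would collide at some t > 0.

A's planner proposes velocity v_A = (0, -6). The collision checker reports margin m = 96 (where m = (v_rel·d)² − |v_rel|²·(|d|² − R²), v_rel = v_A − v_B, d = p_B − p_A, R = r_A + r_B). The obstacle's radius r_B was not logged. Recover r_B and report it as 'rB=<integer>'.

m = 96
d = (5, 18);  v_rel = (0, 2),  |v_rel|² = 4
v_rel×d = (0)·(18) − (2)·(5) = -10
since m = R²·4 − (-10)²:  R² = (100 + 96) / 4 = 49
R = √49 = 7  ⇒  r_B = 7 − 2 = 5

rB=5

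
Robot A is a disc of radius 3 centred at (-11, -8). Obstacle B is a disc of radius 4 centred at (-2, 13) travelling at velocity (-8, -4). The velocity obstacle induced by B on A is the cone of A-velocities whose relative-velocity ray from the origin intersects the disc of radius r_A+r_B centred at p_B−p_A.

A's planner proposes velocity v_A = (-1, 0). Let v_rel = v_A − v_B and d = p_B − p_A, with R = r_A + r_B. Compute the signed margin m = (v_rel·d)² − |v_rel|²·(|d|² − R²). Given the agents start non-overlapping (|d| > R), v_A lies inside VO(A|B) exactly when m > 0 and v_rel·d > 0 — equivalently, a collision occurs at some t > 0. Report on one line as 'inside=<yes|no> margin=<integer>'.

d = (9, 21),  |d|² = 522;  R = 3+4 = 7,  c = 522−7² = 473
v_rel = (7, 4),  |v_rel|² = 65;  v_rel·d = (7)·(9) + (4)·(21) = 147
65·t² − 294·t + 473 = 0  ⇒  m = 147² − 65·473 = -9136
m = -9136 < 0,  v_rel·d = 147 > 0  ⇒  outside

inside=no margin=-9136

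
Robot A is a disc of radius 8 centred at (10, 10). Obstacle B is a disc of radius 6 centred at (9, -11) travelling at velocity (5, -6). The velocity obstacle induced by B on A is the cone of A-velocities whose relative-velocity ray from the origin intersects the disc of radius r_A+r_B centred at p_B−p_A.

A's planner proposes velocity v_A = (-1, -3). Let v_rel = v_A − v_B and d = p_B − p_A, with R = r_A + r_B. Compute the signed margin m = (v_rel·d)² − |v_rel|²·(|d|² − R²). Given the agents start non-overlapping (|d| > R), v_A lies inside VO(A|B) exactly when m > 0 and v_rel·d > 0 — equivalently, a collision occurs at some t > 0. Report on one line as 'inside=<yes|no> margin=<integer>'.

d = (-1, -21),  |d|² = 442;  R = 8+6 = 14,  c = 442−14² = 246
v_rel = (-6, 3),  |v_rel|² = 45;  v_rel·d = (-6)·(-1) + (3)·(-21) = -57
45·t² + 114·t + 246 = 0  ⇒  m = (-57)² − 45·246 = -7821
m = -7821 < 0,  v_rel·d = -57 < 0  ⇒  outside

inside=no margin=-7821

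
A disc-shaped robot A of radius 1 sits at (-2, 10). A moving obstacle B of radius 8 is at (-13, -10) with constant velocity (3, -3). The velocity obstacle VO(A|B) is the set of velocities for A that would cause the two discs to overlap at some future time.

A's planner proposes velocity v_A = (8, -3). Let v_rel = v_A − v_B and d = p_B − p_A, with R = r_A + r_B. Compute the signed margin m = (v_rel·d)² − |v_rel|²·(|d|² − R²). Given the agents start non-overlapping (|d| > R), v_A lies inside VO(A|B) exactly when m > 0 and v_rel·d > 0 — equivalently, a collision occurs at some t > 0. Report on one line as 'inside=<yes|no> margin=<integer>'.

d = (-11, -20),  |d|² = 521;  R = 1+8 = 9,  c = 521−9² = 440
v_rel = (5, 0),  |v_rel|² = 25;  v_rel·d = (5)·(-11) + (0)·(-20) = -55
25·t² + 110·t + 440 = 0  ⇒  m = (-55)² − 25·440 = -7975
m = -7975 < 0,  v_rel·d = -55 < 0  ⇒  outside

inside=no margin=-7975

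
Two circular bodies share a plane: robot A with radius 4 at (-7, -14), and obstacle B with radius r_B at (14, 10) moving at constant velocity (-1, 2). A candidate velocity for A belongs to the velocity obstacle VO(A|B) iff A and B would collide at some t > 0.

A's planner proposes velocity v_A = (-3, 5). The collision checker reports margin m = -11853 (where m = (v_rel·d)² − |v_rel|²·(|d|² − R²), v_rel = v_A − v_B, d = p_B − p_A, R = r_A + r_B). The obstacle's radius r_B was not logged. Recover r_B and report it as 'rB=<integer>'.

m = -11853
d = (21, 24);  v_rel = (-2, 3),  |v_rel|² = 13
v_rel×d = (-2)·(24) − (3)·(21) = -111
since m = R²·13 − (-111)²:  R² = (12321 + -11853) / 13 = 36
R = √36 = 6  ⇒  r_B = 6 − 4 = 2

rB=2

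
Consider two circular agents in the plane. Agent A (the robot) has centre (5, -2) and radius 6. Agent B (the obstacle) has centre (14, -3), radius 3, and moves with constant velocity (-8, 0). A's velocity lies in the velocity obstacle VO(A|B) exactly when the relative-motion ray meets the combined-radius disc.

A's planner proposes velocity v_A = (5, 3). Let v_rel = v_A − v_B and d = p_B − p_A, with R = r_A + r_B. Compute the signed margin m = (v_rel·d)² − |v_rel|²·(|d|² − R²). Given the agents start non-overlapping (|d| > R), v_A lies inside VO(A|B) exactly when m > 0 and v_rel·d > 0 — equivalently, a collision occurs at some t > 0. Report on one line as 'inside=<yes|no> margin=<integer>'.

d = (9, -1),  |d|² = 82;  R = 6+3 = 9,  c = 82−9² = 1
v_rel = (13, 3),  |v_rel|² = 178;  v_rel·d = (13)·(9) + (3)·(-1) = 114
178·t² − 228·t + 1 = 0  ⇒  m = 114² − 178·1 = 12818
m = 12818 > 0,  v_rel·d = 114 > 0  ⇒  inside

inside=yes margin=12818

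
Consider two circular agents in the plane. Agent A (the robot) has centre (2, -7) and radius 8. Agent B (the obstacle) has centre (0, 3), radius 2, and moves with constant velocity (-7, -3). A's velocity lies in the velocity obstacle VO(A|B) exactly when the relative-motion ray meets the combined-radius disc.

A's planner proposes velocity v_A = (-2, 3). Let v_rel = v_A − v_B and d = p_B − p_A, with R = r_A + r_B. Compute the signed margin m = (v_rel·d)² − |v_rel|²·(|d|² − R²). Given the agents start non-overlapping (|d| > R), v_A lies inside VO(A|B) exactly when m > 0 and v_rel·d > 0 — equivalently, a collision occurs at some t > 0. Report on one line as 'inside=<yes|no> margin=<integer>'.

d = (-2, 10),  |d|² = 104;  R = 8+2 = 10,  c = 104−10² = 4
v_rel = (5, 6),  |v_rel|² = 61;  v_rel·d = (5)·(-2) + (6)·(10) = 50
61·t² − 100·t + 4 = 0  ⇒  m = 50² − 61·4 = 2256
m = 2256 > 0,  v_rel·d = 50 > 0  ⇒  inside

inside=yes margin=2256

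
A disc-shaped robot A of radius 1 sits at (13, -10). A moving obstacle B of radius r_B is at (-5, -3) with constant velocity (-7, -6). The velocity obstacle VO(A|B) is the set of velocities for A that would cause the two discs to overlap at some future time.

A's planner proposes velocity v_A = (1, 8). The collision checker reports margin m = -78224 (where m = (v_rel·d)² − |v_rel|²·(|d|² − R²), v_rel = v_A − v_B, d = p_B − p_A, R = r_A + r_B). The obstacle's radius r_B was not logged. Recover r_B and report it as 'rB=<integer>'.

m = -78224
d = (-18, 7);  v_rel = (8, 14),  |v_rel|² = 260
v_rel×d = (8)·(7) − (14)·(-18) = 308
since m = R²·260 − 308²:  R² = (94864 + -78224) / 260 = 64
R = √64 = 8  ⇒  r_B = 8 − 1 = 7

rB=7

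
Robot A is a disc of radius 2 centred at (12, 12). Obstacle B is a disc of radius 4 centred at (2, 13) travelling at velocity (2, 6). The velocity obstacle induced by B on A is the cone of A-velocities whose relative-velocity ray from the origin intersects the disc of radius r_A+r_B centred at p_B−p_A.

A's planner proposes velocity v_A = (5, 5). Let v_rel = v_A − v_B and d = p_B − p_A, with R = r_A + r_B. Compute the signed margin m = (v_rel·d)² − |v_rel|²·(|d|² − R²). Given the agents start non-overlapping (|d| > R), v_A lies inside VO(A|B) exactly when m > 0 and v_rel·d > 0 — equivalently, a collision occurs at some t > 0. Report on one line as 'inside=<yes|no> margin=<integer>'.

d = (-10, 1),  |d|² = 101;  R = 2+4 = 6,  c = 101−6² = 65
v_rel = (3, -1),  |v_rel|² = 10;  v_rel·d = (3)·(-10) + (-1)·(1) = -31
10·t² + 62·t + 65 = 0  ⇒  m = (-31)² − 10·65 = 311
m = 311 > 0,  v_rel·d = -31 < 0  ⇒  outside

inside=no margin=311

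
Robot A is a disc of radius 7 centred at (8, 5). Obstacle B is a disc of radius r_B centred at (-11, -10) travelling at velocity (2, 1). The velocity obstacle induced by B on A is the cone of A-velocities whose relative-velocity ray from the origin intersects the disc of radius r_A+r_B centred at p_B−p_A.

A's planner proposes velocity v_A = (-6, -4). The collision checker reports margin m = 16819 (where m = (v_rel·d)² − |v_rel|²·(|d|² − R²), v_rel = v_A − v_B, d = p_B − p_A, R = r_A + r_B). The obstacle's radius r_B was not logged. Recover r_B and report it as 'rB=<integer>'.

m = 16819
d = (-19, -15);  v_rel = (-8, -5),  |v_rel|² = 89
v_rel×d = (-8)·(-15) − (-5)·(-19) = 25
since m = R²·89 − 25²:  R² = (625 + 16819) / 89 = 196
R = √196 = 14  ⇒  r_B = 14 − 7 = 7

rB=7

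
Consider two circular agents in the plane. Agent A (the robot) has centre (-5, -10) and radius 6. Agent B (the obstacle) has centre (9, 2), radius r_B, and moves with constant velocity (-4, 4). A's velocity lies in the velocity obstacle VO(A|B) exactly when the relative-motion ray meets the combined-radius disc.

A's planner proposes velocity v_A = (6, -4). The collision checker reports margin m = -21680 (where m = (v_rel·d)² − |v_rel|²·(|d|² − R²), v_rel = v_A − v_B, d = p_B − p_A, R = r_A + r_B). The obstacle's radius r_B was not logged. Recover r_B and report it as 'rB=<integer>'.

m = -21680
d = (14, 12);  v_rel = (10, -8),  |v_rel|² = 164
v_rel×d = (10)·(12) − (-8)·(14) = 232
since m = R²·164 − 232²:  R² = (53824 + -21680) / 164 = 196
R = √196 = 14  ⇒  r_B = 14 − 6 = 8

rB=8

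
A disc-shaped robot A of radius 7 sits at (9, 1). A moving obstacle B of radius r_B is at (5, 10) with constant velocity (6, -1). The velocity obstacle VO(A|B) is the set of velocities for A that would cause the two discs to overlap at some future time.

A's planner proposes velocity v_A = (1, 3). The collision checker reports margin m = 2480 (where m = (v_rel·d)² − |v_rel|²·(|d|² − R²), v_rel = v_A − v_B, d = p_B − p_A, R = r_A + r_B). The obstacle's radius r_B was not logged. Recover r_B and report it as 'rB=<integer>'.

m = 2480
d = (-4, 9);  v_rel = (-5, 4),  |v_rel|² = 41
v_rel×d = (-5)·(9) − (4)·(-4) = -29
since m = R²·41 − (-29)²:  R² = (841 + 2480) / 41 = 81
R = √81 = 9  ⇒  r_B = 9 − 7 = 2

rB=2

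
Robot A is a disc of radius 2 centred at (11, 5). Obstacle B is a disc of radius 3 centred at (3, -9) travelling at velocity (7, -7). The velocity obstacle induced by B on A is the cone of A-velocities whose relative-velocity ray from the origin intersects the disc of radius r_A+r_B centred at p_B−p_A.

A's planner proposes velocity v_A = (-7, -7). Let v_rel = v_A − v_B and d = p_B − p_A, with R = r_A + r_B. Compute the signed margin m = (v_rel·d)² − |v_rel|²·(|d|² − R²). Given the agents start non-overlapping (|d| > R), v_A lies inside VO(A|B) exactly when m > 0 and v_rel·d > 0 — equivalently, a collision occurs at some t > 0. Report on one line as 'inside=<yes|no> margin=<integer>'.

d = (-8, -14),  |d|² = 260;  R = 2+3 = 5,  c = 260−5² = 235
v_rel = (-14, 0),  |v_rel|² = 196;  v_rel·d = (-14)·(-8) + (0)·(-14) = 112
196·t² − 224·t + 235 = 0  ⇒  m = 112² − 196·235 = -33516
m = -33516 < 0,  v_rel·d = 112 > 0  ⇒  outside

inside=no margin=-33516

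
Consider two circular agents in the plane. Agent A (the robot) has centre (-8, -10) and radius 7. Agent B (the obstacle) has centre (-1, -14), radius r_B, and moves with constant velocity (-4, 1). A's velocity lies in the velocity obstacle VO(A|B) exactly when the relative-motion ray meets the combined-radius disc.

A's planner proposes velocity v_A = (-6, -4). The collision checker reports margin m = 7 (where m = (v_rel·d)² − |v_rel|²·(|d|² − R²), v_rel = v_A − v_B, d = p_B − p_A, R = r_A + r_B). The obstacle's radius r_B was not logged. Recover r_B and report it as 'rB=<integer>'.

m = 7
d = (7, -4);  v_rel = (-2, -5),  |v_rel|² = 29
v_rel×d = (-2)·(-4) − (-5)·(7) = 43
since m = R²·29 − 43²:  R² = (1849 + 7) / 29 = 64
R = √64 = 8  ⇒  r_B = 8 − 7 = 1

rB=1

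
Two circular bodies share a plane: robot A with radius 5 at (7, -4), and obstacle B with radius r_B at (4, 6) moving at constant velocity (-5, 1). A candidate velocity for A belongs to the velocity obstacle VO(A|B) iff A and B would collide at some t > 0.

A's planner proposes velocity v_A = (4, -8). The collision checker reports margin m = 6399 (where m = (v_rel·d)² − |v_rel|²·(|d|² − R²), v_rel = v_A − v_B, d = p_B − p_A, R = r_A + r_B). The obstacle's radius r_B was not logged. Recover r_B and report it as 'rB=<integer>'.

m = 6399
d = (-3, 10);  v_rel = (9, -9),  |v_rel|² = 162
v_rel×d = (9)·(10) − (-9)·(-3) = 63
since m = R²·162 − 63²:  R² = (3969 + 6399) / 162 = 64
R = √64 = 8  ⇒  r_B = 8 − 5 = 3

rB=3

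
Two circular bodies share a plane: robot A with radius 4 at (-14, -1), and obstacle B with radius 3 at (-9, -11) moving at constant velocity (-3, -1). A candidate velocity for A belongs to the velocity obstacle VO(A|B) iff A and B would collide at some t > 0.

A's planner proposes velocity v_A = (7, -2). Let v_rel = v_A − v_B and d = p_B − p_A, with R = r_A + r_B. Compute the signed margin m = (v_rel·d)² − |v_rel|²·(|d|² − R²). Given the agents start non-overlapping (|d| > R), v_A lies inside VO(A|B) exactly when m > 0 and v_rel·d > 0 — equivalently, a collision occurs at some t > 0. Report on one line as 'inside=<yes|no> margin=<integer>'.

d = (5, -10),  |d|² = 125;  R = 4+3 = 7,  c = 125−7² = 76
v_rel = (10, -1),  |v_rel|² = 101;  v_rel·d = (10)·(5) + (-1)·(-10) = 60
101·t² − 120·t + 76 = 0  ⇒  m = 60² − 101·76 = -4076
m = -4076 < 0,  v_rel·d = 60 > 0  ⇒  outside

inside=no margin=-4076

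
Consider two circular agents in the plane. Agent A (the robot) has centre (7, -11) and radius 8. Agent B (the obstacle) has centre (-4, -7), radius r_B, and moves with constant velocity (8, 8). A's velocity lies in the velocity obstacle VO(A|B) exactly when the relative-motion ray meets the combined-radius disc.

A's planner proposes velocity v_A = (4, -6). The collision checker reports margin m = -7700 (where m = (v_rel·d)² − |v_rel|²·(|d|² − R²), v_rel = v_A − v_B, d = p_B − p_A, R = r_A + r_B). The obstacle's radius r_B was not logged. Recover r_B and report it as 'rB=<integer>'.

m = -7700
d = (-11, 4);  v_rel = (-4, -14),  |v_rel|² = 212
v_rel×d = (-4)·(4) − (-14)·(-11) = -170
since m = R²·212 − (-170)²:  R² = (28900 + -7700) / 212 = 100
R = √100 = 10  ⇒  r_B = 10 − 8 = 2

rB=2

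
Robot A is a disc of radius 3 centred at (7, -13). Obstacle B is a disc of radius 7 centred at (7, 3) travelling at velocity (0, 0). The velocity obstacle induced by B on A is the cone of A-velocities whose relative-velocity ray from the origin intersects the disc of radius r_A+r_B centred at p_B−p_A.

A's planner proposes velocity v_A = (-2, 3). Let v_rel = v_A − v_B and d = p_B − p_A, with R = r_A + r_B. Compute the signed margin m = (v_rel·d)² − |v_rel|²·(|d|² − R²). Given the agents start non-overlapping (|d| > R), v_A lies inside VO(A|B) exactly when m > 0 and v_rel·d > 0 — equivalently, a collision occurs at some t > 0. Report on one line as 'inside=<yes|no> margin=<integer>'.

d = (0, 16),  |d|² = 256;  R = 3+7 = 10,  c = 256−10² = 156
v_rel = (-2, 3),  |v_rel|² = 13;  v_rel·d = (-2)·(0) + (3)·(16) = 48
13·t² − 96·t + 156 = 0  ⇒  m = 48² − 13·156 = 276
m = 276 > 0,  v_rel·d = 48 > 0  ⇒  inside

inside=yes margin=276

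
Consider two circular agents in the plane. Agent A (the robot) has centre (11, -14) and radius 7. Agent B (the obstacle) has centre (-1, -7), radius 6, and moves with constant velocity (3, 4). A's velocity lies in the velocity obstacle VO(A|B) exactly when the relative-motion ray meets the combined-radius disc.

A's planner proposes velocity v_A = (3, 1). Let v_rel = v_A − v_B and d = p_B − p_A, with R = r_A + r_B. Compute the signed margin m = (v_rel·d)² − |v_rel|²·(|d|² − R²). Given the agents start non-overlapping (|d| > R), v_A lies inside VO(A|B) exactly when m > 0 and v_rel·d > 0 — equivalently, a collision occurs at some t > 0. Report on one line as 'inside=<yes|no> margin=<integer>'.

d = (-12, 7),  |d|² = 193;  R = 7+6 = 13,  c = 193−13² = 24
v_rel = (0, -3),  |v_rel|² = 9;  v_rel·d = (0)·(-12) + (-3)·(7) = -21
9·t² + 42·t + 24 = 0  ⇒  m = (-21)² − 9·24 = 225
m = 225 > 0,  v_rel·d = -21 < 0  ⇒  outside

inside=no margin=225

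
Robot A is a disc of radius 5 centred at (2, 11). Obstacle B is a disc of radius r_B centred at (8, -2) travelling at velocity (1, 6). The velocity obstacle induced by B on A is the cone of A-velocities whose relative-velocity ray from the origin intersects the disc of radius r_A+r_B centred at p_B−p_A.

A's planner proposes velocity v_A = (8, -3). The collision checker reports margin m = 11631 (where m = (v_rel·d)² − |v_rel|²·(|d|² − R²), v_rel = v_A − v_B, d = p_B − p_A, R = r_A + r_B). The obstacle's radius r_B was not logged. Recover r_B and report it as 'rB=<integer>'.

m = 11631
d = (6, -13);  v_rel = (7, -9),  |v_rel|² = 130
v_rel×d = (7)·(-13) − (-9)·(6) = -37
since m = R²·130 − (-37)²:  R² = (1369 + 11631) / 130 = 100
R = √100 = 10  ⇒  r_B = 10 − 5 = 5

rB=5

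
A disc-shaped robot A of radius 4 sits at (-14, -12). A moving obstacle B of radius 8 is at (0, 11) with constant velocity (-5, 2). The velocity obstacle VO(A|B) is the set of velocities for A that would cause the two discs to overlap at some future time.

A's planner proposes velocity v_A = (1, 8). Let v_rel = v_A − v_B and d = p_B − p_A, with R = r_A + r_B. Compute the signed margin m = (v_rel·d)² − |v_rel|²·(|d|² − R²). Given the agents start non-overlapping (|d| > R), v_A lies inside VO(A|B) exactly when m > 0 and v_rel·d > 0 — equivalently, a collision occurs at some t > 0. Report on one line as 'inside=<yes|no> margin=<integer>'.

d = (14, 23),  |d|² = 725;  R = 4+8 = 12,  c = 725−12² = 581
v_rel = (6, 6),  |v_rel|² = 72;  v_rel·d = (6)·(14) + (6)·(23) = 222
72·t² − 444·t + 581 = 0  ⇒  m = 222² − 72·581 = 7452
m = 7452 > 0,  v_rel·d = 222 > 0  ⇒  inside

inside=yes margin=7452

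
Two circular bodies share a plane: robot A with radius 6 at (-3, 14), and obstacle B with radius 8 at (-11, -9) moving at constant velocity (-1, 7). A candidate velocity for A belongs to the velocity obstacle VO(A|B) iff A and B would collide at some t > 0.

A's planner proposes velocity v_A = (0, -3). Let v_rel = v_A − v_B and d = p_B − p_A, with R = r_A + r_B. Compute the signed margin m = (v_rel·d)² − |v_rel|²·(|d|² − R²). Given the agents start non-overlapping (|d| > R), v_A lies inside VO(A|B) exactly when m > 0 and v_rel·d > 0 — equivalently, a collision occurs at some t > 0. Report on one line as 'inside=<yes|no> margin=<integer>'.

d = (-8, -23),  |d|² = 593;  R = 6+8 = 14,  c = 593−14² = 397
v_rel = (1, -10),  |v_rel|² = 101;  v_rel·d = (1)·(-8) + (-10)·(-23) = 222
101·t² − 444·t + 397 = 0  ⇒  m = 222² − 101·397 = 9187
m = 9187 > 0,  v_rel·d = 222 > 0  ⇒  inside

inside=yes margin=9187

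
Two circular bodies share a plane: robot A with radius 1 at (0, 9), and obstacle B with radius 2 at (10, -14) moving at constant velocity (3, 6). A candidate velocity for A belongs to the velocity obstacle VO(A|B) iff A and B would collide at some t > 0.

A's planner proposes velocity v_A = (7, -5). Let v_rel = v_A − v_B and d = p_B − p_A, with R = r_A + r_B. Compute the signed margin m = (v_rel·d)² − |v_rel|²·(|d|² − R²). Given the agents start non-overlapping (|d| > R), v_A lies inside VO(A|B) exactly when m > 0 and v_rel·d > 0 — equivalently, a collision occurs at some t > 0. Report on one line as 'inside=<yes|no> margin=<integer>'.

d = (10, -23),  |d|² = 629;  R = 1+2 = 3,  c = 629−3² = 620
v_rel = (4, -11),  |v_rel|² = 137;  v_rel·d = (4)·(10) + (-11)·(-23) = 293
137·t² − 586·t + 620 = 0  ⇒  m = 293² − 137·620 = 909
m = 909 > 0,  v_rel·d = 293 > 0  ⇒  inside

inside=yes margin=909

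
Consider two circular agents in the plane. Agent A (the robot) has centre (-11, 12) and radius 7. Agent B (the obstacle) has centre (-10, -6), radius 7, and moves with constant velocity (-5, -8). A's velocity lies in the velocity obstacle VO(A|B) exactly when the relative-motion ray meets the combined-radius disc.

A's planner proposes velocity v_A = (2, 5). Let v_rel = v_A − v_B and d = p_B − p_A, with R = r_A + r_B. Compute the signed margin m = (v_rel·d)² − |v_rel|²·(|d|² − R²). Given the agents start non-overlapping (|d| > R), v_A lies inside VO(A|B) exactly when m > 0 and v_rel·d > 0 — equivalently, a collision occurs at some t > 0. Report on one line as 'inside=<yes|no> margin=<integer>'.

d = (1, -18),  |d|² = 325;  R = 7+7 = 14,  c = 325−14² = 129
v_rel = (7, 13),  |v_rel|² = 218;  v_rel·d = (7)·(1) + (13)·(-18) = -227
218·t² + 454·t + 129 = 0  ⇒  m = (-227)² − 218·129 = 23407
m = 23407 > 0,  v_rel·d = -227 < 0  ⇒  outside

inside=no margin=23407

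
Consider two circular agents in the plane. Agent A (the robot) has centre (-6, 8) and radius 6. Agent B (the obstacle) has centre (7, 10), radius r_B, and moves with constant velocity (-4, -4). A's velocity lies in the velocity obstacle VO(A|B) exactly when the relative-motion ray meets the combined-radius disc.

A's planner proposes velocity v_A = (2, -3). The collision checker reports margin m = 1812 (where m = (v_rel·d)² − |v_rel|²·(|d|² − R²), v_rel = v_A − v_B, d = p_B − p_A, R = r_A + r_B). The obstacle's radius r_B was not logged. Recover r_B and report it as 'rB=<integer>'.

m = 1812
d = (13, 2);  v_rel = (6, 1),  |v_rel|² = 37
v_rel×d = (6)·(2) − (1)·(13) = -1
since m = R²·37 − (-1)²:  R² = (1 + 1812) / 37 = 49
R = √49 = 7  ⇒  r_B = 7 − 6 = 1

rB=1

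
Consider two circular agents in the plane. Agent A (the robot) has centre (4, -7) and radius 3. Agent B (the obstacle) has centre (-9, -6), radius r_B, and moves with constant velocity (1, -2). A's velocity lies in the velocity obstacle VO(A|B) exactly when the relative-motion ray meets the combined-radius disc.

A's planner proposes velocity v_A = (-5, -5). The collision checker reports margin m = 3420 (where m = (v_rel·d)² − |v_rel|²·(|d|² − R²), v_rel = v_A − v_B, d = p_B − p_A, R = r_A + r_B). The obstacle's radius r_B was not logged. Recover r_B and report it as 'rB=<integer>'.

m = 3420
d = (-13, 1);  v_rel = (-6, -3),  |v_rel|² = 45
v_rel×d = (-6)·(1) − (-3)·(-13) = -45
since m = R²·45 − (-45)²:  R² = (2025 + 3420) / 45 = 121
R = √121 = 11  ⇒  r_B = 11 − 3 = 8

rB=8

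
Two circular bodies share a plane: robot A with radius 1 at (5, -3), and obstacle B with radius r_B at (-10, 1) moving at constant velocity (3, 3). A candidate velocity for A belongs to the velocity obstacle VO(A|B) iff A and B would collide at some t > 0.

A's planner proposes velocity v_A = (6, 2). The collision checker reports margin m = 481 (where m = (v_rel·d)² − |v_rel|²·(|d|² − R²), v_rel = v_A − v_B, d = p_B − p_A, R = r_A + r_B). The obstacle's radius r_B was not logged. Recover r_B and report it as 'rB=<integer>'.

m = 481
d = (-15, 4);  v_rel = (3, -1),  |v_rel|² = 10
v_rel×d = (3)·(4) − (-1)·(-15) = -3
since m = R²·10 − (-3)²:  R² = (9 + 481) / 10 = 49
R = √49 = 7  ⇒  r_B = 7 − 1 = 6

rB=6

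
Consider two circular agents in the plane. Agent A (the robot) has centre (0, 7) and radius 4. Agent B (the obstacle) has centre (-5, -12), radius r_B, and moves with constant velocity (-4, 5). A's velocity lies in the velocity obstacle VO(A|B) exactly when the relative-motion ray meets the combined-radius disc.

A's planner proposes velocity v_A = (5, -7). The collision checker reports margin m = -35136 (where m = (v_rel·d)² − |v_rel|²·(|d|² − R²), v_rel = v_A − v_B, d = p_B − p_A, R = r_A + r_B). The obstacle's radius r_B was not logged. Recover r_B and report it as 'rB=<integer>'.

m = -35136
d = (-5, -19);  v_rel = (9, -12),  |v_rel|² = 225
v_rel×d = (9)·(-19) − (-12)·(-5) = -231
since m = R²·225 − (-231)²:  R² = (53361 + -35136) / 225 = 81
R = √81 = 9  ⇒  r_B = 9 − 4 = 5

rB=5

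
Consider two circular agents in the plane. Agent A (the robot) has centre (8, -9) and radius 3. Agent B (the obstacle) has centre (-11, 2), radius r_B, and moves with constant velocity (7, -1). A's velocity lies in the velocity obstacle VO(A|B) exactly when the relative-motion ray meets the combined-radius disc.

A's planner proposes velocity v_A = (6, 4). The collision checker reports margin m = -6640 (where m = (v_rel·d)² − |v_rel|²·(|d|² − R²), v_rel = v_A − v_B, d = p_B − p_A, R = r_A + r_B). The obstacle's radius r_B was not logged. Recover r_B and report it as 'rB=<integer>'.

m = -6640
d = (-19, 11);  v_rel = (-1, 5),  |v_rel|² = 26
v_rel×d = (-1)·(11) − (5)·(-19) = 84
since m = R²·26 − 84²:  R² = (7056 + -6640) / 26 = 16
R = √16 = 4  ⇒  r_B = 4 − 3 = 1

rB=1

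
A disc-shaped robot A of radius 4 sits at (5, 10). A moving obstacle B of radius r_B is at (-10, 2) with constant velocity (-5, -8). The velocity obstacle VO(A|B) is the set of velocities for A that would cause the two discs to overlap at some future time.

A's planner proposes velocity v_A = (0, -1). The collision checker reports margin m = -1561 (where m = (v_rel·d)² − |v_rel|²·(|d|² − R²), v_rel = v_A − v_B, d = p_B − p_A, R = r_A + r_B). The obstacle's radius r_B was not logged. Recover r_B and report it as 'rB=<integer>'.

m = -1561
d = (-15, -8);  v_rel = (5, 7),  |v_rel|² = 74
v_rel×d = (5)·(-8) − (7)·(-15) = 65
since m = R²·74 − 65²:  R² = (4225 + -1561) / 74 = 36
R = √36 = 6  ⇒  r_B = 6 − 4 = 2

rB=2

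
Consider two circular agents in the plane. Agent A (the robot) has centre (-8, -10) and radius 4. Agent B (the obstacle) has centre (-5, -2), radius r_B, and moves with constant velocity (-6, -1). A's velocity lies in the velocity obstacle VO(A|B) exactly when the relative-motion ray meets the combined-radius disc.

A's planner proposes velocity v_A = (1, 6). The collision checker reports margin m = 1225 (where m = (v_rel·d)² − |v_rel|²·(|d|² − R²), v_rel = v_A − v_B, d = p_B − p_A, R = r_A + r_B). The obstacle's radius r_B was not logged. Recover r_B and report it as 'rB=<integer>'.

m = 1225
d = (3, 8);  v_rel = (7, 7),  |v_rel|² = 98
v_rel×d = (7)·(8) − (7)·(3) = 35
since m = R²·98 − 35²:  R² = (1225 + 1225) / 98 = 25
R = √25 = 5  ⇒  r_B = 5 − 4 = 1

rB=1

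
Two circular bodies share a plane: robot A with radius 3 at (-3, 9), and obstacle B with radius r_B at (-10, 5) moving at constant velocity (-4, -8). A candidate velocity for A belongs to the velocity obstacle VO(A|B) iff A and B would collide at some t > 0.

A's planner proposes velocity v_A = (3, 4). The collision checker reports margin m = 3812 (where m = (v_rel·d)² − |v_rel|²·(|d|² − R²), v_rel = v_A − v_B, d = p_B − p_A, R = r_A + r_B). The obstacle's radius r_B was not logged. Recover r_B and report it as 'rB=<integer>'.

m = 3812
d = (-7, -4);  v_rel = (7, 12),  |v_rel|² = 193
v_rel×d = (7)·(-4) − (12)·(-7) = 56
since m = R²·193 − 56²:  R² = (3136 + 3812) / 193 = 36
R = √36 = 6  ⇒  r_B = 6 − 3 = 3

rB=3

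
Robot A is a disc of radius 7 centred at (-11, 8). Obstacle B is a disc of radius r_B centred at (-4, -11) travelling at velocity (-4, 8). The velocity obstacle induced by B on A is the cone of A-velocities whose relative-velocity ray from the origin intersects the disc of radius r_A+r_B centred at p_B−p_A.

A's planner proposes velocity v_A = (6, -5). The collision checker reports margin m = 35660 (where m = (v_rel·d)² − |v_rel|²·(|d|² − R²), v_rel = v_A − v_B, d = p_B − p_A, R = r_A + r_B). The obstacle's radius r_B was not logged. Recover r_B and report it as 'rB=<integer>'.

m = 35660
d = (7, -19);  v_rel = (10, -13),  |v_rel|² = 269
v_rel×d = (10)·(-19) − (-13)·(7) = -99
since m = R²·269 − (-99)²:  R² = (9801 + 35660) / 269 = 169
R = √169 = 13  ⇒  r_B = 13 − 7 = 6

rB=6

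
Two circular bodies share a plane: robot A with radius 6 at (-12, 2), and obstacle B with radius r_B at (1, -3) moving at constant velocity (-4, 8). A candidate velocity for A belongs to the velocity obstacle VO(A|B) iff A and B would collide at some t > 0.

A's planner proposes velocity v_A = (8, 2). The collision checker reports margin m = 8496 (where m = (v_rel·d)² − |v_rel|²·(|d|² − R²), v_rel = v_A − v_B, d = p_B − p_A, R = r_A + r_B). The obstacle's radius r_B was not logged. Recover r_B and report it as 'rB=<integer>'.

m = 8496
d = (13, -5);  v_rel = (12, -6),  |v_rel|² = 180
v_rel×d = (12)·(-5) − (-6)·(13) = 18
since m = R²·180 − 18²:  R² = (324 + 8496) / 180 = 49
R = √49 = 7  ⇒  r_B = 7 − 6 = 1

rB=1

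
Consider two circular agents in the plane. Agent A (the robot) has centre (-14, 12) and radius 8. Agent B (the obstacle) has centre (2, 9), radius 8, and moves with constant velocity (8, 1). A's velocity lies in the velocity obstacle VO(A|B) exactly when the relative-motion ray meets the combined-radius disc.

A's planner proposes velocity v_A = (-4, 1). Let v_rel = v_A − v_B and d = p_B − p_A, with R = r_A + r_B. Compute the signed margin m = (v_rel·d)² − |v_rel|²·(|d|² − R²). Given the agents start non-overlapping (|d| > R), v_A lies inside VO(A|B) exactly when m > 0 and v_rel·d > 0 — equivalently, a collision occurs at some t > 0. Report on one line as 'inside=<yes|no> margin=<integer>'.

d = (16, -3),  |d|² = 265;  R = 8+8 = 16,  c = 265−16² = 9
v_rel = (-12, 0),  |v_rel|² = 144;  v_rel·d = (-12)·(16) + (0)·(-3) = -192
144·t² + 384·t + 9 = 0  ⇒  m = (-192)² − 144·9 = 35568
m = 35568 > 0,  v_rel·d = -192 < 0  ⇒  outside

inside=no margin=35568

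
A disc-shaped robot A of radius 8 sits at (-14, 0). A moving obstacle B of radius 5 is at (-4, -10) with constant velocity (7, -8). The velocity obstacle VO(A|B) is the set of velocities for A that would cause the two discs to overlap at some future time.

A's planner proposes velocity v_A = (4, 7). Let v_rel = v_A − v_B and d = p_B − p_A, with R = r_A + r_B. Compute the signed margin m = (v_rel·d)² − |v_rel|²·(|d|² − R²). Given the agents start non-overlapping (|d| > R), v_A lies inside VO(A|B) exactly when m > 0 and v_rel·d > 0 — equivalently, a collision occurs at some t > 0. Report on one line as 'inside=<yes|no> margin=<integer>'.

d = (10, -10),  |d|² = 200;  R = 8+5 = 13,  c = 200−13² = 31
v_rel = (-3, 15),  |v_rel|² = 234;  v_rel·d = (-3)·(10) + (15)·(-10) = -180
234·t² + 360·t + 31 = 0  ⇒  m = (-180)² − 234·31 = 25146
m = 25146 > 0,  v_rel·d = -180 < 0  ⇒  outside

inside=no margin=25146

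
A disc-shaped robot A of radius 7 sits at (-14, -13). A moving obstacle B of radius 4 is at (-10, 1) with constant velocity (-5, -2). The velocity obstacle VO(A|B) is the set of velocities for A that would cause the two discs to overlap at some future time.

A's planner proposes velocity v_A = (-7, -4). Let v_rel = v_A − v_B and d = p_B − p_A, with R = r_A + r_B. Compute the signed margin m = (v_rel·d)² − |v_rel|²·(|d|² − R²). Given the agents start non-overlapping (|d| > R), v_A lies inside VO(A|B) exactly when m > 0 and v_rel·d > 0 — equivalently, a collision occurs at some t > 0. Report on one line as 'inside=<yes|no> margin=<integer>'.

d = (4, 14),  |d|² = 212;  R = 7+4 = 11,  c = 212−11² = 91
v_rel = (-2, -2),  |v_rel|² = 8;  v_rel·d = (-2)·(4) + (-2)·(14) = -36
8·t² + 72·t + 91 = 0  ⇒  m = (-36)² − 8·91 = 568
m = 568 > 0,  v_rel·d = -36 < 0  ⇒  outside

inside=no margin=568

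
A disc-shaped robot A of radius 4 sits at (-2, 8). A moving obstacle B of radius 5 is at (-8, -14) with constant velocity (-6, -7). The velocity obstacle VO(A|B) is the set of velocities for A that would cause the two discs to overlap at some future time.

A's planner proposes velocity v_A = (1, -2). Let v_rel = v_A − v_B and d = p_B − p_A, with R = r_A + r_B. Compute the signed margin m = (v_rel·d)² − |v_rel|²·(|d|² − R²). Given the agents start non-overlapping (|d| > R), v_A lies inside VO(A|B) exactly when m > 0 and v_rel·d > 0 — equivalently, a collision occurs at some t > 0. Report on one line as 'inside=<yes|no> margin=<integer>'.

d = (-6, -22),  |d|² = 520;  R = 4+5 = 9,  c = 520−9² = 439
v_rel = (7, 5),  |v_rel|² = 74;  v_rel·d = (7)·(-6) + (5)·(-22) = -152
74·t² + 304·t + 439 = 0  ⇒  m = (-152)² − 74·439 = -9382
m = -9382 < 0,  v_rel·d = -152 < 0  ⇒  outside

inside=no margin=-9382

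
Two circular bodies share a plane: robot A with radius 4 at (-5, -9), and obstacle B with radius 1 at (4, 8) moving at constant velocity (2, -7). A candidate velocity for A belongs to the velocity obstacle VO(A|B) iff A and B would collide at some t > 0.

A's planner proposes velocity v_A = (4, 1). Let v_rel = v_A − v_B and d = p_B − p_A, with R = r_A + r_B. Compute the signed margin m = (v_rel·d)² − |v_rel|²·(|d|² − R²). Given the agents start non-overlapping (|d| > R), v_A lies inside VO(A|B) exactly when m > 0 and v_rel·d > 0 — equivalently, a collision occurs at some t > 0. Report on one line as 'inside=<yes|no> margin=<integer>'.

d = (9, 17),  |d|² = 370;  R = 4+1 = 5,  c = 370−5² = 345
v_rel = (2, 8),  |v_rel|² = 68;  v_rel·d = (2)·(9) + (8)·(17) = 154
68·t² − 308·t + 345 = 0  ⇒  m = 154² − 68·345 = 256
m = 256 > 0,  v_rel·d = 154 > 0  ⇒  inside

inside=yes margin=256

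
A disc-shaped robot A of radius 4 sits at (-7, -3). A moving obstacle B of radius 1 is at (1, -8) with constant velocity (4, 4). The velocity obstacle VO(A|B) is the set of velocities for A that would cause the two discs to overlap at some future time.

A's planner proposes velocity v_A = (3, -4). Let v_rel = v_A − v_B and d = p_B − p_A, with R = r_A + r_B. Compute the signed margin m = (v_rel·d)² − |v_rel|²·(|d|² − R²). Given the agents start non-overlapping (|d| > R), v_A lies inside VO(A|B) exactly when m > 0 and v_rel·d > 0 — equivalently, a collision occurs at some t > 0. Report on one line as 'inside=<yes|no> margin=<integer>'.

d = (8, -5),  |d|² = 89;  R = 4+1 = 5,  c = 89−5² = 64
v_rel = (-1, -8),  |v_rel|² = 65;  v_rel·d = (-1)·(8) + (-8)·(-5) = 32
65·t² − 64·t + 64 = 0  ⇒  m = 32² − 65·64 = -3136
m = -3136 < 0,  v_rel·d = 32 > 0  ⇒  outside

inside=no margin=-3136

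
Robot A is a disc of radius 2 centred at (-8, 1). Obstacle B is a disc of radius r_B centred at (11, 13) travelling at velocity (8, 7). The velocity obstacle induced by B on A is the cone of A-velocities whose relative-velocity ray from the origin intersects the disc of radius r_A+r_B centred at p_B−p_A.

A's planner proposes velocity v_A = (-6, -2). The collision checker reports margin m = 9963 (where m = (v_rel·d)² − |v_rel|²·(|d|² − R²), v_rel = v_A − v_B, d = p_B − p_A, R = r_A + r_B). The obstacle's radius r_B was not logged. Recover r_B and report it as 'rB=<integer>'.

m = 9963
d = (19, 12);  v_rel = (-14, -9),  |v_rel|² = 277
v_rel×d = (-14)·(12) − (-9)·(19) = 3
since m = R²·277 − 3²:  R² = (9 + 9963) / 277 = 36
R = √36 = 6  ⇒  r_B = 6 − 2 = 4

rB=4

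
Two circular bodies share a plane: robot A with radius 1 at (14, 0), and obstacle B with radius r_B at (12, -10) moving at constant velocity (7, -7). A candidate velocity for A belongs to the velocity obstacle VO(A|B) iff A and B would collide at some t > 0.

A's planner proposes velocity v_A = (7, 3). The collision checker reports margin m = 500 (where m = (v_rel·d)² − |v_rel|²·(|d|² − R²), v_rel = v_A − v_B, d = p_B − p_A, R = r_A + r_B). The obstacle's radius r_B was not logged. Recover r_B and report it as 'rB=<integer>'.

m = 500
d = (-2, -10);  v_rel = (0, 10),  |v_rel|² = 100
v_rel×d = (0)·(-10) − (10)·(-2) = 20
since m = R²·100 − 20²:  R² = (400 + 500) / 100 = 9
R = √9 = 3  ⇒  r_B = 3 − 1 = 2

rB=2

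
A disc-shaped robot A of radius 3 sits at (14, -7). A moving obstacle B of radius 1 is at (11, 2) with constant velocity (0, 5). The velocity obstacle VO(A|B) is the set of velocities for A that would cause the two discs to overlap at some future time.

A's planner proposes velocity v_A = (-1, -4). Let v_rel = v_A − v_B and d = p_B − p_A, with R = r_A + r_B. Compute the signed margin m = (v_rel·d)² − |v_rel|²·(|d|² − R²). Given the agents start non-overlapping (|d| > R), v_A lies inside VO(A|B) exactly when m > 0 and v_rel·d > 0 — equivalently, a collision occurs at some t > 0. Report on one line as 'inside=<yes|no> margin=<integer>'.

d = (-3, 9),  |d|² = 90;  R = 3+1 = 4,  c = 90−4² = 74
v_rel = (-1, -9),  |v_rel|² = 82;  v_rel·d = (-1)·(-3) + (-9)·(9) = -78
82·t² + 156·t + 74 = 0  ⇒  m = (-78)² − 82·74 = 16
m = 16 > 0,  v_rel·d = -78 < 0  ⇒  outside

inside=no margin=16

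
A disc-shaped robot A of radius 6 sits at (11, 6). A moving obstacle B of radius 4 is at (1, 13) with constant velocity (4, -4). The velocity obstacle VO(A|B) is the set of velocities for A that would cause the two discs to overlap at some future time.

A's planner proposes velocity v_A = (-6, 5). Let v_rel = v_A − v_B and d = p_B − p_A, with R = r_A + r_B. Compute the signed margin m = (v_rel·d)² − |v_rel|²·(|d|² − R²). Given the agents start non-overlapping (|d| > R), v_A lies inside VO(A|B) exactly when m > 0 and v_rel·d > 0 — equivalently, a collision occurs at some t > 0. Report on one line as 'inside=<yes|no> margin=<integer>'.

d = (-10, 7),  |d|² = 149;  R = 6+4 = 10,  c = 149−10² = 49
v_rel = (-10, 9),  |v_rel|² = 181;  v_rel·d = (-10)·(-10) + (9)·(7) = 163
181·t² − 326·t + 49 = 0  ⇒  m = 163² − 181·49 = 17700
m = 17700 > 0,  v_rel·d = 163 > 0  ⇒  inside

inside=yes margin=17700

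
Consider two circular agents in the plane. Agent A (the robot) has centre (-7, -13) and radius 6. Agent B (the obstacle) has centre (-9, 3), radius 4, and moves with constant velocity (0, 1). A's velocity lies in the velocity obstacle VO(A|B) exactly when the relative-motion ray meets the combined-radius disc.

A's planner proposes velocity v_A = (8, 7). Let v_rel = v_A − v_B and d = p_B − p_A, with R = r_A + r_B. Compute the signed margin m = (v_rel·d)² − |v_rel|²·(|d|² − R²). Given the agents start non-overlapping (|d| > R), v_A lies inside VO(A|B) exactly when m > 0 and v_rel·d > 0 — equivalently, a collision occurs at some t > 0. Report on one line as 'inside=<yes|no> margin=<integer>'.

d = (-2, 16),  |d|² = 260;  R = 6+4 = 10,  c = 260−10² = 160
v_rel = (8, 6),  |v_rel|² = 100;  v_rel·d = (8)·(-2) + (6)·(16) = 80
100·t² − 160·t + 160 = 0  ⇒  m = 80² − 100·160 = -9600
m = -9600 < 0,  v_rel·d = 80 > 0  ⇒  outside

inside=no margin=-9600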